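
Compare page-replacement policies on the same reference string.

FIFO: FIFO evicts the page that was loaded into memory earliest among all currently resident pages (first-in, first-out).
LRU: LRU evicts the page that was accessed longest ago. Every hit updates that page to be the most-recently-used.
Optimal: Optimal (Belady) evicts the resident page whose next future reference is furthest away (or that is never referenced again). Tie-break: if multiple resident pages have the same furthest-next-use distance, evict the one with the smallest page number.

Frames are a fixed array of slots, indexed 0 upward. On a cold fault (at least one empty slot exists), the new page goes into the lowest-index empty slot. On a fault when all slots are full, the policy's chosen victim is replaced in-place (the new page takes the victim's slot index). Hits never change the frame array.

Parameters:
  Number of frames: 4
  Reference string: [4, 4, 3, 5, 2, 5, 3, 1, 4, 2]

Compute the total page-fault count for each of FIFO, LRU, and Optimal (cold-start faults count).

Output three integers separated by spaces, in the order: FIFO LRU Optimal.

--- FIFO ---
  step 0: ref 4 -> FAULT, frames=[4,-,-,-] (faults so far: 1)
  step 1: ref 4 -> HIT, frames=[4,-,-,-] (faults so far: 1)
  step 2: ref 3 -> FAULT, frames=[4,3,-,-] (faults so far: 2)
  step 3: ref 5 -> FAULT, frames=[4,3,5,-] (faults so far: 3)
  step 4: ref 2 -> FAULT, frames=[4,3,5,2] (faults so far: 4)
  step 5: ref 5 -> HIT, frames=[4,3,5,2] (faults so far: 4)
  step 6: ref 3 -> HIT, frames=[4,3,5,2] (faults so far: 4)
  step 7: ref 1 -> FAULT, evict 4, frames=[1,3,5,2] (faults so far: 5)
  step 8: ref 4 -> FAULT, evict 3, frames=[1,4,5,2] (faults so far: 6)
  step 9: ref 2 -> HIT, frames=[1,4,5,2] (faults so far: 6)
  FIFO total faults: 6
--- LRU ---
  step 0: ref 4 -> FAULT, frames=[4,-,-,-] (faults so far: 1)
  step 1: ref 4 -> HIT, frames=[4,-,-,-] (faults so far: 1)
  step 2: ref 3 -> FAULT, frames=[4,3,-,-] (faults so far: 2)
  step 3: ref 5 -> FAULT, frames=[4,3,5,-] (faults so far: 3)
  step 4: ref 2 -> FAULT, frames=[4,3,5,2] (faults so far: 4)
  step 5: ref 5 -> HIT, frames=[4,3,5,2] (faults so far: 4)
  step 6: ref 3 -> HIT, frames=[4,3,5,2] (faults so far: 4)
  step 7: ref 1 -> FAULT, evict 4, frames=[1,3,5,2] (faults so far: 5)
  step 8: ref 4 -> FAULT, evict 2, frames=[1,3,5,4] (faults so far: 6)
  step 9: ref 2 -> FAULT, evict 5, frames=[1,3,2,4] (faults so far: 7)
  LRU total faults: 7
--- Optimal ---
  step 0: ref 4 -> FAULT, frames=[4,-,-,-] (faults so far: 1)
  step 1: ref 4 -> HIT, frames=[4,-,-,-] (faults so far: 1)
  step 2: ref 3 -> FAULT, frames=[4,3,-,-] (faults so far: 2)
  step 3: ref 5 -> FAULT, frames=[4,3,5,-] (faults so far: 3)
  step 4: ref 2 -> FAULT, frames=[4,3,5,2] (faults so far: 4)
  step 5: ref 5 -> HIT, frames=[4,3,5,2] (faults so far: 4)
  step 6: ref 3 -> HIT, frames=[4,3,5,2] (faults so far: 4)
  step 7: ref 1 -> FAULT, evict 3, frames=[4,1,5,2] (faults so far: 5)
  step 8: ref 4 -> HIT, frames=[4,1,5,2] (faults so far: 5)
  step 9: ref 2 -> HIT, frames=[4,1,5,2] (faults so far: 5)
  Optimal total faults: 5

Answer: 6 7 5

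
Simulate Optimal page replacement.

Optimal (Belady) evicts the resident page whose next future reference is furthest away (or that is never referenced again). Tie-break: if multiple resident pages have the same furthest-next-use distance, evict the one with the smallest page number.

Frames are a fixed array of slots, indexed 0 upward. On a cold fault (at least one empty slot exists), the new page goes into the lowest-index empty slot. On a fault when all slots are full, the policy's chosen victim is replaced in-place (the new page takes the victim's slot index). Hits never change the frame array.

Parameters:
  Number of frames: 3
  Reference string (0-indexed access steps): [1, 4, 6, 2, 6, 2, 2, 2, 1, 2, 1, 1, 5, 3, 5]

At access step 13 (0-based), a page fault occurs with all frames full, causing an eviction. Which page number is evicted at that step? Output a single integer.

Answer: 2

Derivation:
Step 0: ref 1 -> FAULT, frames=[1,-,-]
Step 1: ref 4 -> FAULT, frames=[1,4,-]
Step 2: ref 6 -> FAULT, frames=[1,4,6]
Step 3: ref 2 -> FAULT, evict 4, frames=[1,2,6]
Step 4: ref 6 -> HIT, frames=[1,2,6]
Step 5: ref 2 -> HIT, frames=[1,2,6]
Step 6: ref 2 -> HIT, frames=[1,2,6]
Step 7: ref 2 -> HIT, frames=[1,2,6]
Step 8: ref 1 -> HIT, frames=[1,2,6]
Step 9: ref 2 -> HIT, frames=[1,2,6]
Step 10: ref 1 -> HIT, frames=[1,2,6]
Step 11: ref 1 -> HIT, frames=[1,2,6]
Step 12: ref 5 -> FAULT, evict 1, frames=[5,2,6]
Step 13: ref 3 -> FAULT, evict 2, frames=[5,3,6]
At step 13: evicted page 2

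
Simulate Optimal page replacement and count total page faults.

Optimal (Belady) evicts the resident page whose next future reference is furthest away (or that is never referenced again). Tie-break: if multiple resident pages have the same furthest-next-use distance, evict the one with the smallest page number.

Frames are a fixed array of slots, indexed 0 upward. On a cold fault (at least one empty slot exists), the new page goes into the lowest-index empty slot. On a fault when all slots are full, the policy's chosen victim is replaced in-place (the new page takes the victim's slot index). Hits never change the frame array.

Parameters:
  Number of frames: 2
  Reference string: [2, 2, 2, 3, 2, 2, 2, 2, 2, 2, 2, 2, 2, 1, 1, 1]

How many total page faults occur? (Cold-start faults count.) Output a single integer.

Step 0: ref 2 → FAULT, frames=[2,-]
Step 1: ref 2 → HIT, frames=[2,-]
Step 2: ref 2 → HIT, frames=[2,-]
Step 3: ref 3 → FAULT, frames=[2,3]
Step 4: ref 2 → HIT, frames=[2,3]
Step 5: ref 2 → HIT, frames=[2,3]
Step 6: ref 2 → HIT, frames=[2,3]
Step 7: ref 2 → HIT, frames=[2,3]
Step 8: ref 2 → HIT, frames=[2,3]
Step 9: ref 2 → HIT, frames=[2,3]
Step 10: ref 2 → HIT, frames=[2,3]
Step 11: ref 2 → HIT, frames=[2,3]
Step 12: ref 2 → HIT, frames=[2,3]
Step 13: ref 1 → FAULT (evict 2), frames=[1,3]
Step 14: ref 1 → HIT, frames=[1,3]
Step 15: ref 1 → HIT, frames=[1,3]
Total faults: 3

Answer: 3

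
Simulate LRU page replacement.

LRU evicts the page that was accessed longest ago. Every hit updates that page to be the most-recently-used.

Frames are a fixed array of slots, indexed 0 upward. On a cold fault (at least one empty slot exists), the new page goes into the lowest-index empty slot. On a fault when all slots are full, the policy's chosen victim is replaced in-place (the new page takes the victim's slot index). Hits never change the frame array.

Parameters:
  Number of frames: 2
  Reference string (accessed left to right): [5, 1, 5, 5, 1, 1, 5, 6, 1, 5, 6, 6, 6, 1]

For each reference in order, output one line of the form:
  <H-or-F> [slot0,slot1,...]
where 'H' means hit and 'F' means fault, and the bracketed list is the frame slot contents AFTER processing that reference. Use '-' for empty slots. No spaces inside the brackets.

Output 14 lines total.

F [5,-]
F [5,1]
H [5,1]
H [5,1]
H [5,1]
H [5,1]
H [5,1]
F [5,6]
F [1,6]
F [1,5]
F [6,5]
H [6,5]
H [6,5]
F [6,1]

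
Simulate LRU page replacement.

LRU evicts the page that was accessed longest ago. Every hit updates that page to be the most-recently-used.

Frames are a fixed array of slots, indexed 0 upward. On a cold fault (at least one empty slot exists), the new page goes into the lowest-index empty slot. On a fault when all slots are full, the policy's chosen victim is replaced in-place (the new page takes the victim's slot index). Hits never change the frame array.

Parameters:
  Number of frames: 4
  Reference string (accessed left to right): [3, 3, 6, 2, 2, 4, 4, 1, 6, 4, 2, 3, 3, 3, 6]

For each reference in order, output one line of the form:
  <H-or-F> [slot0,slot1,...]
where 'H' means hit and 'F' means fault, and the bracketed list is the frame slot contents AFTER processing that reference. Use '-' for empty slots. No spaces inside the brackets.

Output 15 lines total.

F [3,-,-,-]
H [3,-,-,-]
F [3,6,-,-]
F [3,6,2,-]
H [3,6,2,-]
F [3,6,2,4]
H [3,6,2,4]
F [1,6,2,4]
H [1,6,2,4]
H [1,6,2,4]
H [1,6,2,4]
F [3,6,2,4]
H [3,6,2,4]
H [3,6,2,4]
H [3,6,2,4]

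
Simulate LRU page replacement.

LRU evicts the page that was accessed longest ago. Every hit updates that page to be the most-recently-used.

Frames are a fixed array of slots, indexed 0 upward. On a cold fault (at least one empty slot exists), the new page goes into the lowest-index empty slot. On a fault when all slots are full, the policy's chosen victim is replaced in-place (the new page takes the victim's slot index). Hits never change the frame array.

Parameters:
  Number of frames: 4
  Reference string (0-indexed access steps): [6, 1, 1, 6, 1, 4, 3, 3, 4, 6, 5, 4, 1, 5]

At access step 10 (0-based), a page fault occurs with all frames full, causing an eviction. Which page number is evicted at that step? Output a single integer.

Step 0: ref 6 -> FAULT, frames=[6,-,-,-]
Step 1: ref 1 -> FAULT, frames=[6,1,-,-]
Step 2: ref 1 -> HIT, frames=[6,1,-,-]
Step 3: ref 6 -> HIT, frames=[6,1,-,-]
Step 4: ref 1 -> HIT, frames=[6,1,-,-]
Step 5: ref 4 -> FAULT, frames=[6,1,4,-]
Step 6: ref 3 -> FAULT, frames=[6,1,4,3]
Step 7: ref 3 -> HIT, frames=[6,1,4,3]
Step 8: ref 4 -> HIT, frames=[6,1,4,3]
Step 9: ref 6 -> HIT, frames=[6,1,4,3]
Step 10: ref 5 -> FAULT, evict 1, frames=[6,5,4,3]
At step 10: evicted page 1

Answer: 1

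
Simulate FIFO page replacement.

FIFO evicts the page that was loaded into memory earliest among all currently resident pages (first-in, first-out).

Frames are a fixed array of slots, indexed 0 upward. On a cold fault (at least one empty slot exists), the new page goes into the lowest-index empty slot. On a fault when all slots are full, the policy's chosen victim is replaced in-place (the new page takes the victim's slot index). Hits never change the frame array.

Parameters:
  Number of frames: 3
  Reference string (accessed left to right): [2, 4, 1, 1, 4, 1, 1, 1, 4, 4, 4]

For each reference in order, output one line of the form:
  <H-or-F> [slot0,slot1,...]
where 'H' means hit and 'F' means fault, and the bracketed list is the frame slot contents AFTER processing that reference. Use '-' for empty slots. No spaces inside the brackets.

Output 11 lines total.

F [2,-,-]
F [2,4,-]
F [2,4,1]
H [2,4,1]
H [2,4,1]
H [2,4,1]
H [2,4,1]
H [2,4,1]
H [2,4,1]
H [2,4,1]
H [2,4,1]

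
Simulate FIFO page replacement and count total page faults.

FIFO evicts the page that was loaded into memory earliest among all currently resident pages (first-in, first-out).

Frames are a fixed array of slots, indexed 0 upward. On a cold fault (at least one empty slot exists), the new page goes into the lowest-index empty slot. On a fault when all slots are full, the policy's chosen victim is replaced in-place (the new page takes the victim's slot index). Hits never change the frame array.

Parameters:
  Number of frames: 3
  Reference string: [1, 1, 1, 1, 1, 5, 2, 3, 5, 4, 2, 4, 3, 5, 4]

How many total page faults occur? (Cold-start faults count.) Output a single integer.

Step 0: ref 1 → FAULT, frames=[1,-,-]
Step 1: ref 1 → HIT, frames=[1,-,-]
Step 2: ref 1 → HIT, frames=[1,-,-]
Step 3: ref 1 → HIT, frames=[1,-,-]
Step 4: ref 1 → HIT, frames=[1,-,-]
Step 5: ref 5 → FAULT, frames=[1,5,-]
Step 6: ref 2 → FAULT, frames=[1,5,2]
Step 7: ref 3 → FAULT (evict 1), frames=[3,5,2]
Step 8: ref 5 → HIT, frames=[3,5,2]
Step 9: ref 4 → FAULT (evict 5), frames=[3,4,2]
Step 10: ref 2 → HIT, frames=[3,4,2]
Step 11: ref 4 → HIT, frames=[3,4,2]
Step 12: ref 3 → HIT, frames=[3,4,2]
Step 13: ref 5 → FAULT (evict 2), frames=[3,4,5]
Step 14: ref 4 → HIT, frames=[3,4,5]
Total faults: 6

Answer: 6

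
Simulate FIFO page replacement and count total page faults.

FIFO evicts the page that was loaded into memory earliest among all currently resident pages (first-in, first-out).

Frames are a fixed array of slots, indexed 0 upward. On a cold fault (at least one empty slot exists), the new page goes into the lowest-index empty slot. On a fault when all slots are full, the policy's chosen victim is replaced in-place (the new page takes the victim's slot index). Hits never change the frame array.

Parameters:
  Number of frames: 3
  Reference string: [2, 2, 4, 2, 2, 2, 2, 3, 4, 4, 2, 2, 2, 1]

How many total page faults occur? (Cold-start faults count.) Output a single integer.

Step 0: ref 2 → FAULT, frames=[2,-,-]
Step 1: ref 2 → HIT, frames=[2,-,-]
Step 2: ref 4 → FAULT, frames=[2,4,-]
Step 3: ref 2 → HIT, frames=[2,4,-]
Step 4: ref 2 → HIT, frames=[2,4,-]
Step 5: ref 2 → HIT, frames=[2,4,-]
Step 6: ref 2 → HIT, frames=[2,4,-]
Step 7: ref 3 → FAULT, frames=[2,4,3]
Step 8: ref 4 → HIT, frames=[2,4,3]
Step 9: ref 4 → HIT, frames=[2,4,3]
Step 10: ref 2 → HIT, frames=[2,4,3]
Step 11: ref 2 → HIT, frames=[2,4,3]
Step 12: ref 2 → HIT, frames=[2,4,3]
Step 13: ref 1 → FAULT (evict 2), frames=[1,4,3]
Total faults: 4

Answer: 4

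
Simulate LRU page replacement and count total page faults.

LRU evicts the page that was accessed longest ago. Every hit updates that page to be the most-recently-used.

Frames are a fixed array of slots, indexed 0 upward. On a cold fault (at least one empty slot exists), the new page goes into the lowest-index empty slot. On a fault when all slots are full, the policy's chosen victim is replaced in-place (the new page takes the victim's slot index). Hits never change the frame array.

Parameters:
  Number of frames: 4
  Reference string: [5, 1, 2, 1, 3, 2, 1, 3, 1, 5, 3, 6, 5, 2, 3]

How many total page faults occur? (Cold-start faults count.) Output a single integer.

Step 0: ref 5 → FAULT, frames=[5,-,-,-]
Step 1: ref 1 → FAULT, frames=[5,1,-,-]
Step 2: ref 2 → FAULT, frames=[5,1,2,-]
Step 3: ref 1 → HIT, frames=[5,1,2,-]
Step 4: ref 3 → FAULT, frames=[5,1,2,3]
Step 5: ref 2 → HIT, frames=[5,1,2,3]
Step 6: ref 1 → HIT, frames=[5,1,2,3]
Step 7: ref 3 → HIT, frames=[5,1,2,3]
Step 8: ref 1 → HIT, frames=[5,1,2,3]
Step 9: ref 5 → HIT, frames=[5,1,2,3]
Step 10: ref 3 → HIT, frames=[5,1,2,3]
Step 11: ref 6 → FAULT (evict 2), frames=[5,1,6,3]
Step 12: ref 5 → HIT, frames=[5,1,6,3]
Step 13: ref 2 → FAULT (evict 1), frames=[5,2,6,3]
Step 14: ref 3 → HIT, frames=[5,2,6,3]
Total faults: 6

Answer: 6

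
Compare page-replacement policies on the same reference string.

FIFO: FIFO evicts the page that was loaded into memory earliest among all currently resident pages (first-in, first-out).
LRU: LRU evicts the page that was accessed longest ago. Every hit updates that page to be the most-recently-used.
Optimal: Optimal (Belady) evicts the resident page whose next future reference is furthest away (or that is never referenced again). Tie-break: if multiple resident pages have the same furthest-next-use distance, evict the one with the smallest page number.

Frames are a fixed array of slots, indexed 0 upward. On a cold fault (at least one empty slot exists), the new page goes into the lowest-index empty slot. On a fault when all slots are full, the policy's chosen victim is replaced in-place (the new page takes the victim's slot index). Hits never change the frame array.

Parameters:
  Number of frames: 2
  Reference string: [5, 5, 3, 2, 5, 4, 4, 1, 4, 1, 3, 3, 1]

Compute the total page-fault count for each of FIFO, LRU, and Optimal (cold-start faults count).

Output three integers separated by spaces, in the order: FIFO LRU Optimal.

Answer: 7 7 6

Derivation:
--- FIFO ---
  step 0: ref 5 -> FAULT, frames=[5,-] (faults so far: 1)
  step 1: ref 5 -> HIT, frames=[5,-] (faults so far: 1)
  step 2: ref 3 -> FAULT, frames=[5,3] (faults so far: 2)
  step 3: ref 2 -> FAULT, evict 5, frames=[2,3] (faults so far: 3)
  step 4: ref 5 -> FAULT, evict 3, frames=[2,5] (faults so far: 4)
  step 5: ref 4 -> FAULT, evict 2, frames=[4,5] (faults so far: 5)
  step 6: ref 4 -> HIT, frames=[4,5] (faults so far: 5)
  step 7: ref 1 -> FAULT, evict 5, frames=[4,1] (faults so far: 6)
  step 8: ref 4 -> HIT, frames=[4,1] (faults so far: 6)
  step 9: ref 1 -> HIT, frames=[4,1] (faults so far: 6)
  step 10: ref 3 -> FAULT, evict 4, frames=[3,1] (faults so far: 7)
  step 11: ref 3 -> HIT, frames=[3,1] (faults so far: 7)
  step 12: ref 1 -> HIT, frames=[3,1] (faults so far: 7)
  FIFO total faults: 7
--- LRU ---
  step 0: ref 5 -> FAULT, frames=[5,-] (faults so far: 1)
  step 1: ref 5 -> HIT, frames=[5,-] (faults so far: 1)
  step 2: ref 3 -> FAULT, frames=[5,3] (faults so far: 2)
  step 3: ref 2 -> FAULT, evict 5, frames=[2,3] (faults so far: 3)
  step 4: ref 5 -> FAULT, evict 3, frames=[2,5] (faults so far: 4)
  step 5: ref 4 -> FAULT, evict 2, frames=[4,5] (faults so far: 5)
  step 6: ref 4 -> HIT, frames=[4,5] (faults so far: 5)
  step 7: ref 1 -> FAULT, evict 5, frames=[4,1] (faults so far: 6)
  step 8: ref 4 -> HIT, frames=[4,1] (faults so far: 6)
  step 9: ref 1 -> HIT, frames=[4,1] (faults so far: 6)
  step 10: ref 3 -> FAULT, evict 4, frames=[3,1] (faults so far: 7)
  step 11: ref 3 -> HIT, frames=[3,1] (faults so far: 7)
  step 12: ref 1 -> HIT, frames=[3,1] (faults so far: 7)
  LRU total faults: 7
--- Optimal ---
  step 0: ref 5 -> FAULT, frames=[5,-] (faults so far: 1)
  step 1: ref 5 -> HIT, frames=[5,-] (faults so far: 1)
  step 2: ref 3 -> FAULT, frames=[5,3] (faults so far: 2)
  step 3: ref 2 -> FAULT, evict 3, frames=[5,2] (faults so far: 3)
  step 4: ref 5 -> HIT, frames=[5,2] (faults so far: 3)
  step 5: ref 4 -> FAULT, evict 2, frames=[5,4] (faults so far: 4)
  step 6: ref 4 -> HIT, frames=[5,4] (faults so far: 4)
  step 7: ref 1 -> FAULT, evict 5, frames=[1,4] (faults so far: 5)
  step 8: ref 4 -> HIT, frames=[1,4] (faults so far: 5)
  step 9: ref 1 -> HIT, frames=[1,4] (faults so far: 5)
  step 10: ref 3 -> FAULT, evict 4, frames=[1,3] (faults so far: 6)
  step 11: ref 3 -> HIT, frames=[1,3] (faults so far: 6)
  step 12: ref 1 -> HIT, frames=[1,3] (faults so far: 6)
  Optimal total faults: 6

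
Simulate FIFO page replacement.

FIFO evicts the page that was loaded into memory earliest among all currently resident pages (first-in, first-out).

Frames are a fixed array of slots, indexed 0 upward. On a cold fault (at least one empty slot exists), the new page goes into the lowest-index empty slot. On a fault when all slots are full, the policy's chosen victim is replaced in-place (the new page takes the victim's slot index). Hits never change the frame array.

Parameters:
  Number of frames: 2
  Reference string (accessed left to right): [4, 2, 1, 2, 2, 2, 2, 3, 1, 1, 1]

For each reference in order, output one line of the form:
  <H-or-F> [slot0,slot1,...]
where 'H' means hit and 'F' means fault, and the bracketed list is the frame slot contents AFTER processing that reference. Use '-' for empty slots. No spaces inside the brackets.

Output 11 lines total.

F [4,-]
F [4,2]
F [1,2]
H [1,2]
H [1,2]
H [1,2]
H [1,2]
F [1,3]
H [1,3]
H [1,3]
H [1,3]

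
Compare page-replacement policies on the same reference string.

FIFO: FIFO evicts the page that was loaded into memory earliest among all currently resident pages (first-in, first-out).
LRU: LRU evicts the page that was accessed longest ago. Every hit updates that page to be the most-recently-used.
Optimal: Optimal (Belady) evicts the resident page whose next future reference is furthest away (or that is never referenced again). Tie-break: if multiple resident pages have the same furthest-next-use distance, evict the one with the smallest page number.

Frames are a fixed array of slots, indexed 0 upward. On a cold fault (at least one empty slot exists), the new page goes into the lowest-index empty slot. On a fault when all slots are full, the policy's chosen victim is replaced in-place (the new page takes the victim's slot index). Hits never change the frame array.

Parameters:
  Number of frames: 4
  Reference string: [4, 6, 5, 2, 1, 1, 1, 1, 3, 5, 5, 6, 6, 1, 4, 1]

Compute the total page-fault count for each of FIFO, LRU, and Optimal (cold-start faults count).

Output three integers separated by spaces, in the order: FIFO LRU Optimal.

--- FIFO ---
  step 0: ref 4 -> FAULT, frames=[4,-,-,-] (faults so far: 1)
  step 1: ref 6 -> FAULT, frames=[4,6,-,-] (faults so far: 2)
  step 2: ref 5 -> FAULT, frames=[4,6,5,-] (faults so far: 3)
  step 3: ref 2 -> FAULT, frames=[4,6,5,2] (faults so far: 4)
  step 4: ref 1 -> FAULT, evict 4, frames=[1,6,5,2] (faults so far: 5)
  step 5: ref 1 -> HIT, frames=[1,6,5,2] (faults so far: 5)
  step 6: ref 1 -> HIT, frames=[1,6,5,2] (faults so far: 5)
  step 7: ref 1 -> HIT, frames=[1,6,5,2] (faults so far: 5)
  step 8: ref 3 -> FAULT, evict 6, frames=[1,3,5,2] (faults so far: 6)
  step 9: ref 5 -> HIT, frames=[1,3,5,2] (faults so far: 6)
  step 10: ref 5 -> HIT, frames=[1,3,5,2] (faults so far: 6)
  step 11: ref 6 -> FAULT, evict 5, frames=[1,3,6,2] (faults so far: 7)
  step 12: ref 6 -> HIT, frames=[1,3,6,2] (faults so far: 7)
  step 13: ref 1 -> HIT, frames=[1,3,6,2] (faults so far: 7)
  step 14: ref 4 -> FAULT, evict 2, frames=[1,3,6,4] (faults so far: 8)
  step 15: ref 1 -> HIT, frames=[1,3,6,4] (faults so far: 8)
  FIFO total faults: 8
--- LRU ---
  step 0: ref 4 -> FAULT, frames=[4,-,-,-] (faults so far: 1)
  step 1: ref 6 -> FAULT, frames=[4,6,-,-] (faults so far: 2)
  step 2: ref 5 -> FAULT, frames=[4,6,5,-] (faults so far: 3)
  step 3: ref 2 -> FAULT, frames=[4,6,5,2] (faults so far: 4)
  step 4: ref 1 -> FAULT, evict 4, frames=[1,6,5,2] (faults so far: 5)
  step 5: ref 1 -> HIT, frames=[1,6,5,2] (faults so far: 5)
  step 6: ref 1 -> HIT, frames=[1,6,5,2] (faults so far: 5)
  step 7: ref 1 -> HIT, frames=[1,6,5,2] (faults so far: 5)
  step 8: ref 3 -> FAULT, evict 6, frames=[1,3,5,2] (faults so far: 6)
  step 9: ref 5 -> HIT, frames=[1,3,5,2] (faults so far: 6)
  step 10: ref 5 -> HIT, frames=[1,3,5,2] (faults so far: 6)
  step 11: ref 6 -> FAULT, evict 2, frames=[1,3,5,6] (faults so far: 7)
  step 12: ref 6 -> HIT, frames=[1,3,5,6] (faults so far: 7)
  step 13: ref 1 -> HIT, frames=[1,3,5,6] (faults so far: 7)
  step 14: ref 4 -> FAULT, evict 3, frames=[1,4,5,6] (faults so far: 8)
  step 15: ref 1 -> HIT, frames=[1,4,5,6] (faults so far: 8)
  LRU total faults: 8
--- Optimal ---
  step 0: ref 4 -> FAULT, frames=[4,-,-,-] (faults so far: 1)
  step 1: ref 6 -> FAULT, frames=[4,6,-,-] (faults so far: 2)
  step 2: ref 5 -> FAULT, frames=[4,6,5,-] (faults so far: 3)
  step 3: ref 2 -> FAULT, frames=[4,6,5,2] (faults so far: 4)
  step 4: ref 1 -> FAULT, evict 2, frames=[4,6,5,1] (faults so far: 5)
  step 5: ref 1 -> HIT, frames=[4,6,5,1] (faults so far: 5)
  step 6: ref 1 -> HIT, frames=[4,6,5,1] (faults so far: 5)
  step 7: ref 1 -> HIT, frames=[4,6,5,1] (faults so far: 5)
  step 8: ref 3 -> FAULT, evict 4, frames=[3,6,5,1] (faults so far: 6)
  step 9: ref 5 -> HIT, frames=[3,6,5,1] (faults so far: 6)
  step 10: ref 5 -> HIT, frames=[3,6,5,1] (faults so far: 6)
  step 11: ref 6 -> HIT, frames=[3,6,5,1] (faults so far: 6)
  step 12: ref 6 -> HIT, frames=[3,6,5,1] (faults so far: 6)
  step 13: ref 1 -> HIT, frames=[3,6,5,1] (faults so far: 6)
  step 14: ref 4 -> FAULT, evict 3, frames=[4,6,5,1] (faults so far: 7)
  step 15: ref 1 -> HIT, frames=[4,6,5,1] (faults so far: 7)
  Optimal total faults: 7

Answer: 8 8 7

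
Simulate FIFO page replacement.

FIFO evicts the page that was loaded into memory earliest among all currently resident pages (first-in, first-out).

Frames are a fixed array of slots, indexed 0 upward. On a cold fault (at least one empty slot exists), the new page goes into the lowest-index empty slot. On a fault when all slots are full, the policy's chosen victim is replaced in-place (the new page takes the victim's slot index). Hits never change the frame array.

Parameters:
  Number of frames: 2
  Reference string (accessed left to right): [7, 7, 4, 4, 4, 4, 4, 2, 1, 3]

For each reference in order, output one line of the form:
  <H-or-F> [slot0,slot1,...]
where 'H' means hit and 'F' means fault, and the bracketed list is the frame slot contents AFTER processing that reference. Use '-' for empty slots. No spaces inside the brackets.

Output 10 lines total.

F [7,-]
H [7,-]
F [7,4]
H [7,4]
H [7,4]
H [7,4]
H [7,4]
F [2,4]
F [2,1]
F [3,1]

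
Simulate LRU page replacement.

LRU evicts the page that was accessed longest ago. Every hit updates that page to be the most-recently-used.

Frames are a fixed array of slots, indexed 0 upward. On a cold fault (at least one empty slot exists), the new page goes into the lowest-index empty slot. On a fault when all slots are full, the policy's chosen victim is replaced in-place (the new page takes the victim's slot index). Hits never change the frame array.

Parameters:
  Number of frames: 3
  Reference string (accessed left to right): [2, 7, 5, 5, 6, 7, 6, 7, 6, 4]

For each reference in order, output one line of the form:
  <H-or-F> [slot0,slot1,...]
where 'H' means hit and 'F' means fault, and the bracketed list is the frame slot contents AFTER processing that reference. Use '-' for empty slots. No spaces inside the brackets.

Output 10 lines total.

F [2,-,-]
F [2,7,-]
F [2,7,5]
H [2,7,5]
F [6,7,5]
H [6,7,5]
H [6,7,5]
H [6,7,5]
H [6,7,5]
F [6,7,4]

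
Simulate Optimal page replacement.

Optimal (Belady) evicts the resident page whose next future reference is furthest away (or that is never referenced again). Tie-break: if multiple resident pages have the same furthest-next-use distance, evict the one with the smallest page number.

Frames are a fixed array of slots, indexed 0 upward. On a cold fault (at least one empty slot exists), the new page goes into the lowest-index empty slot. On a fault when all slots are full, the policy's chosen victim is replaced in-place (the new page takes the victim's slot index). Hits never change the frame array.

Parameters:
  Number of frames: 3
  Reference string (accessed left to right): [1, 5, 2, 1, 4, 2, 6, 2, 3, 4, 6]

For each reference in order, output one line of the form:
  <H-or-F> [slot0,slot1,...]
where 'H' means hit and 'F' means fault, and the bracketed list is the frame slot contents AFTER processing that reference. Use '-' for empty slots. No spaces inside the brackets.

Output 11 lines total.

F [1,-,-]
F [1,5,-]
F [1,5,2]
H [1,5,2]
F [4,5,2]
H [4,5,2]
F [4,6,2]
H [4,6,2]
F [4,6,3]
H [4,6,3]
H [4,6,3]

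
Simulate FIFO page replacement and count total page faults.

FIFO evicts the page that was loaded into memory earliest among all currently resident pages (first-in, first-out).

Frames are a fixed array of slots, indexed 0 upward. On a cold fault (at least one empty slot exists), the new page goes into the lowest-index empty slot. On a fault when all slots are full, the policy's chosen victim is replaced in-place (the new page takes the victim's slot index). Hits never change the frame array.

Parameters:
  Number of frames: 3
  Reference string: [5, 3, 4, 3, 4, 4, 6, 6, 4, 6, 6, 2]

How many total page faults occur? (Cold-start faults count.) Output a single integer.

Step 0: ref 5 → FAULT, frames=[5,-,-]
Step 1: ref 3 → FAULT, frames=[5,3,-]
Step 2: ref 4 → FAULT, frames=[5,3,4]
Step 3: ref 3 → HIT, frames=[5,3,4]
Step 4: ref 4 → HIT, frames=[5,3,4]
Step 5: ref 4 → HIT, frames=[5,3,4]
Step 6: ref 6 → FAULT (evict 5), frames=[6,3,4]
Step 7: ref 6 → HIT, frames=[6,3,4]
Step 8: ref 4 → HIT, frames=[6,3,4]
Step 9: ref 6 → HIT, frames=[6,3,4]
Step 10: ref 6 → HIT, frames=[6,3,4]
Step 11: ref 2 → FAULT (evict 3), frames=[6,2,4]
Total faults: 5

Answer: 5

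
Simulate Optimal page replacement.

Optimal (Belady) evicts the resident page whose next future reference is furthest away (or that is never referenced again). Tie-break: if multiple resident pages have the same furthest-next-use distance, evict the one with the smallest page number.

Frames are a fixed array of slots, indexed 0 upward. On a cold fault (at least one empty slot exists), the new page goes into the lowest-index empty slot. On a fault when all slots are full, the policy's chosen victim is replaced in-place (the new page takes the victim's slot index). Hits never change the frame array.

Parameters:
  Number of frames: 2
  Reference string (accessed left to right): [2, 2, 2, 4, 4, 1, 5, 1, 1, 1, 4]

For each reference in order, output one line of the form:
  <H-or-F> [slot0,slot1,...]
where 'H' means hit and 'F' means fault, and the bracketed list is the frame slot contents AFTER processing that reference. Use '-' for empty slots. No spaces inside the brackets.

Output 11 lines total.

F [2,-]
H [2,-]
H [2,-]
F [2,4]
H [2,4]
F [1,4]
F [1,5]
H [1,5]
H [1,5]
H [1,5]
F [4,5]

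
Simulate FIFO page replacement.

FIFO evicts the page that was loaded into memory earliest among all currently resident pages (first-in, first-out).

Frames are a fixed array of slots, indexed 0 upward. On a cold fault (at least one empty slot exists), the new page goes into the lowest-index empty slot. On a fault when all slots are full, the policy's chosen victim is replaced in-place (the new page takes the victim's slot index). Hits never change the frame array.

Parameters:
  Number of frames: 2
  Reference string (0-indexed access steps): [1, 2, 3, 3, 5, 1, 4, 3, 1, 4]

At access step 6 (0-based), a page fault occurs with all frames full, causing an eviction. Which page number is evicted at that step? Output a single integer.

Answer: 5

Derivation:
Step 0: ref 1 -> FAULT, frames=[1,-]
Step 1: ref 2 -> FAULT, frames=[1,2]
Step 2: ref 3 -> FAULT, evict 1, frames=[3,2]
Step 3: ref 3 -> HIT, frames=[3,2]
Step 4: ref 5 -> FAULT, evict 2, frames=[3,5]
Step 5: ref 1 -> FAULT, evict 3, frames=[1,5]
Step 6: ref 4 -> FAULT, evict 5, frames=[1,4]
At step 6: evicted page 5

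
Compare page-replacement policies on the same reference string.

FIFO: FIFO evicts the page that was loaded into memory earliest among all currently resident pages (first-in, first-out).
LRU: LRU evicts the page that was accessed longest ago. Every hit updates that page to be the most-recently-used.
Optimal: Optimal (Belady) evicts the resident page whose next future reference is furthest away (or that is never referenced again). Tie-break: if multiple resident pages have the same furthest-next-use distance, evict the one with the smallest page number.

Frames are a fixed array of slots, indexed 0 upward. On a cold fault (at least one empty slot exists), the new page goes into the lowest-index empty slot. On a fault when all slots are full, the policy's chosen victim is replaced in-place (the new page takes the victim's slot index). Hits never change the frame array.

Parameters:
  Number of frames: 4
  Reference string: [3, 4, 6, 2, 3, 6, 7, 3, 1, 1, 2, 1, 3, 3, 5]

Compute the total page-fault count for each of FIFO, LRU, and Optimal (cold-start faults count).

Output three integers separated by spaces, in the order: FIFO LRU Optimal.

--- FIFO ---
  step 0: ref 3 -> FAULT, frames=[3,-,-,-] (faults so far: 1)
  step 1: ref 4 -> FAULT, frames=[3,4,-,-] (faults so far: 2)
  step 2: ref 6 -> FAULT, frames=[3,4,6,-] (faults so far: 3)
  step 3: ref 2 -> FAULT, frames=[3,4,6,2] (faults so far: 4)
  step 4: ref 3 -> HIT, frames=[3,4,6,2] (faults so far: 4)
  step 5: ref 6 -> HIT, frames=[3,4,6,2] (faults so far: 4)
  step 6: ref 7 -> FAULT, evict 3, frames=[7,4,6,2] (faults so far: 5)
  step 7: ref 3 -> FAULT, evict 4, frames=[7,3,6,2] (faults so far: 6)
  step 8: ref 1 -> FAULT, evict 6, frames=[7,3,1,2] (faults so far: 7)
  step 9: ref 1 -> HIT, frames=[7,3,1,2] (faults so far: 7)
  step 10: ref 2 -> HIT, frames=[7,3,1,2] (faults so far: 7)
  step 11: ref 1 -> HIT, frames=[7,3,1,2] (faults so far: 7)
  step 12: ref 3 -> HIT, frames=[7,3,1,2] (faults so far: 7)
  step 13: ref 3 -> HIT, frames=[7,3,1,2] (faults so far: 7)
  step 14: ref 5 -> FAULT, evict 2, frames=[7,3,1,5] (faults so far: 8)
  FIFO total faults: 8
--- LRU ---
  step 0: ref 3 -> FAULT, frames=[3,-,-,-] (faults so far: 1)
  step 1: ref 4 -> FAULT, frames=[3,4,-,-] (faults so far: 2)
  step 2: ref 6 -> FAULT, frames=[3,4,6,-] (faults so far: 3)
  step 3: ref 2 -> FAULT, frames=[3,4,6,2] (faults so far: 4)
  step 4: ref 3 -> HIT, frames=[3,4,6,2] (faults so far: 4)
  step 5: ref 6 -> HIT, frames=[3,4,6,2] (faults so far: 4)
  step 6: ref 7 -> FAULT, evict 4, frames=[3,7,6,2] (faults so far: 5)
  step 7: ref 3 -> HIT, frames=[3,7,6,2] (faults so far: 5)
  step 8: ref 1 -> FAULT, evict 2, frames=[3,7,6,1] (faults so far: 6)
  step 9: ref 1 -> HIT, frames=[3,7,6,1] (faults so far: 6)
  step 10: ref 2 -> FAULT, evict 6, frames=[3,7,2,1] (faults so far: 7)
  step 11: ref 1 -> HIT, frames=[3,7,2,1] (faults so far: 7)
  step 12: ref 3 -> HIT, frames=[3,7,2,1] (faults so far: 7)
  step 13: ref 3 -> HIT, frames=[3,7,2,1] (faults so far: 7)
  step 14: ref 5 -> FAULT, evict 7, frames=[3,5,2,1] (faults so far: 8)
  LRU total faults: 8
--- Optimal ---
  step 0: ref 3 -> FAULT, frames=[3,-,-,-] (faults so far: 1)
  step 1: ref 4 -> FAULT, frames=[3,4,-,-] (faults so far: 2)
  step 2: ref 6 -> FAULT, frames=[3,4,6,-] (faults so far: 3)
  step 3: ref 2 -> FAULT, frames=[3,4,6,2] (faults so far: 4)
  step 4: ref 3 -> HIT, frames=[3,4,6,2] (faults so far: 4)
  step 5: ref 6 -> HIT, frames=[3,4,6,2] (faults so far: 4)
  step 6: ref 7 -> FAULT, evict 4, frames=[3,7,6,2] (faults so far: 5)
  step 7: ref 3 -> HIT, frames=[3,7,6,2] (faults so far: 5)
  step 8: ref 1 -> FAULT, evict 6, frames=[3,7,1,2] (faults so far: 6)
  step 9: ref 1 -> HIT, frames=[3,7,1,2] (faults so far: 6)
  step 10: ref 2 -> HIT, frames=[3,7,1,2] (faults so far: 6)
  step 11: ref 1 -> HIT, frames=[3,7,1,2] (faults so far: 6)
  step 12: ref 3 -> HIT, frames=[3,7,1,2] (faults so far: 6)
  step 13: ref 3 -> HIT, frames=[3,7,1,2] (faults so far: 6)
  step 14: ref 5 -> FAULT, evict 1, frames=[3,7,5,2] (faults so far: 7)
  Optimal total faults: 7

Answer: 8 8 7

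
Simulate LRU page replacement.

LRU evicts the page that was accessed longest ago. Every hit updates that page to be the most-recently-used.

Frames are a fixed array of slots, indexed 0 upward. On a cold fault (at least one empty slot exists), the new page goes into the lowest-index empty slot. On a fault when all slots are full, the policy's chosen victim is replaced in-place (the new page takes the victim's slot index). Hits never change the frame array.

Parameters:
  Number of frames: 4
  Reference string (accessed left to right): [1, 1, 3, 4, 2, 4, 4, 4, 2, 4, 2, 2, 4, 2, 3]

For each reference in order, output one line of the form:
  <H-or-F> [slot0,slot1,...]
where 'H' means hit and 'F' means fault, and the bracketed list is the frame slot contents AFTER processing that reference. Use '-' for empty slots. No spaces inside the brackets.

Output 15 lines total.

F [1,-,-,-]
H [1,-,-,-]
F [1,3,-,-]
F [1,3,4,-]
F [1,3,4,2]
H [1,3,4,2]
H [1,3,4,2]
H [1,3,4,2]
H [1,3,4,2]
H [1,3,4,2]
H [1,3,4,2]
H [1,3,4,2]
H [1,3,4,2]
H [1,3,4,2]
H [1,3,4,2]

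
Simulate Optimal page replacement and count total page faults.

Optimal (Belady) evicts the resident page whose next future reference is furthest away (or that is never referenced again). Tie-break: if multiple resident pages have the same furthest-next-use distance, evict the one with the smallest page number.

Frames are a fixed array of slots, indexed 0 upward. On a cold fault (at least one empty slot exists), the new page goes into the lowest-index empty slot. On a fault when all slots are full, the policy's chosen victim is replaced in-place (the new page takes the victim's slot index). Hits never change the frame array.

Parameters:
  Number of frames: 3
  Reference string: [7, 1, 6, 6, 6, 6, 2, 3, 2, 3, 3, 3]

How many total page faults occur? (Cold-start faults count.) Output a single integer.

Answer: 5

Derivation:
Step 0: ref 7 → FAULT, frames=[7,-,-]
Step 1: ref 1 → FAULT, frames=[7,1,-]
Step 2: ref 6 → FAULT, frames=[7,1,6]
Step 3: ref 6 → HIT, frames=[7,1,6]
Step 4: ref 6 → HIT, frames=[7,1,6]
Step 5: ref 6 → HIT, frames=[7,1,6]
Step 6: ref 2 → FAULT (evict 1), frames=[7,2,6]
Step 7: ref 3 → FAULT (evict 6), frames=[7,2,3]
Step 8: ref 2 → HIT, frames=[7,2,3]
Step 9: ref 3 → HIT, frames=[7,2,3]
Step 10: ref 3 → HIT, frames=[7,2,3]
Step 11: ref 3 → HIT, frames=[7,2,3]
Total faults: 5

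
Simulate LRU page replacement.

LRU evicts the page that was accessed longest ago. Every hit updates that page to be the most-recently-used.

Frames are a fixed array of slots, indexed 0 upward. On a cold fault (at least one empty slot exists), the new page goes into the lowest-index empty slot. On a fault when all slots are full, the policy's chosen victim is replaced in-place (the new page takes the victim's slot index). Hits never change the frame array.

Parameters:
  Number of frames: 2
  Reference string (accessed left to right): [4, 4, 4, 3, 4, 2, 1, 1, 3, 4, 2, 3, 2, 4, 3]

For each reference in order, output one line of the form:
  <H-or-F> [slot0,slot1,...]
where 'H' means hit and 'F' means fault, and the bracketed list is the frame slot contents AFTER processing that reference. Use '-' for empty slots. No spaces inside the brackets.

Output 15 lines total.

F [4,-]
H [4,-]
H [4,-]
F [4,3]
H [4,3]
F [4,2]
F [1,2]
H [1,2]
F [1,3]
F [4,3]
F [4,2]
F [3,2]
H [3,2]
F [4,2]
F [4,3]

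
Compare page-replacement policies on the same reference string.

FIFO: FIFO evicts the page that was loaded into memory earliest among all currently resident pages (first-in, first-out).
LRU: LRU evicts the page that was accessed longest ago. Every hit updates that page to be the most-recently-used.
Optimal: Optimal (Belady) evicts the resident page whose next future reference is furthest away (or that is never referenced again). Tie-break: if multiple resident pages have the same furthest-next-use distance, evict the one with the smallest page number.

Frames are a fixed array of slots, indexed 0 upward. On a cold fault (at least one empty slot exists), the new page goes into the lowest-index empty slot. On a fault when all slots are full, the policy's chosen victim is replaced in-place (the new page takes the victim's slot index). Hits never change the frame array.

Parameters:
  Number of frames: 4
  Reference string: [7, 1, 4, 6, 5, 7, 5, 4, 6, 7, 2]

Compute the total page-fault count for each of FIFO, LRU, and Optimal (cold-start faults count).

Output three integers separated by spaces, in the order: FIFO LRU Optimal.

--- FIFO ---
  step 0: ref 7 -> FAULT, frames=[7,-,-,-] (faults so far: 1)
  step 1: ref 1 -> FAULT, frames=[7,1,-,-] (faults so far: 2)
  step 2: ref 4 -> FAULT, frames=[7,1,4,-] (faults so far: 3)
  step 3: ref 6 -> FAULT, frames=[7,1,4,6] (faults so far: 4)
  step 4: ref 5 -> FAULT, evict 7, frames=[5,1,4,6] (faults so far: 5)
  step 5: ref 7 -> FAULT, evict 1, frames=[5,7,4,6] (faults so far: 6)
  step 6: ref 5 -> HIT, frames=[5,7,4,6] (faults so far: 6)
  step 7: ref 4 -> HIT, frames=[5,7,4,6] (faults so far: 6)
  step 8: ref 6 -> HIT, frames=[5,7,4,6] (faults so far: 6)
  step 9: ref 7 -> HIT, frames=[5,7,4,6] (faults so far: 6)
  step 10: ref 2 -> FAULT, evict 4, frames=[5,7,2,6] (faults so far: 7)
  FIFO total faults: 7
--- LRU ---
  step 0: ref 7 -> FAULT, frames=[7,-,-,-] (faults so far: 1)
  step 1: ref 1 -> FAULT, frames=[7,1,-,-] (faults so far: 2)
  step 2: ref 4 -> FAULT, frames=[7,1,4,-] (faults so far: 3)
  step 3: ref 6 -> FAULT, frames=[7,1,4,6] (faults so far: 4)
  step 4: ref 5 -> FAULT, evict 7, frames=[5,1,4,6] (faults so far: 5)
  step 5: ref 7 -> FAULT, evict 1, frames=[5,7,4,6] (faults so far: 6)
  step 6: ref 5 -> HIT, frames=[5,7,4,6] (faults so far: 6)
  step 7: ref 4 -> HIT, frames=[5,7,4,6] (faults so far: 6)
  step 8: ref 6 -> HIT, frames=[5,7,4,6] (faults so far: 6)
  step 9: ref 7 -> HIT, frames=[5,7,4,6] (faults so far: 6)
  step 10: ref 2 -> FAULT, evict 5, frames=[2,7,4,6] (faults so far: 7)
  LRU total faults: 7
--- Optimal ---
  step 0: ref 7 -> FAULT, frames=[7,-,-,-] (faults so far: 1)
  step 1: ref 1 -> FAULT, frames=[7,1,-,-] (faults so far: 2)
  step 2: ref 4 -> FAULT, frames=[7,1,4,-] (faults so far: 3)
  step 3: ref 6 -> FAULT, frames=[7,1,4,6] (faults so far: 4)
  step 4: ref 5 -> FAULT, evict 1, frames=[7,5,4,6] (faults so far: 5)
  step 5: ref 7 -> HIT, frames=[7,5,4,6] (faults so far: 5)
  step 6: ref 5 -> HIT, frames=[7,5,4,6] (faults so far: 5)
  step 7: ref 4 -> HIT, frames=[7,5,4,6] (faults so far: 5)
  step 8: ref 6 -> HIT, frames=[7,5,4,6] (faults so far: 5)
  step 9: ref 7 -> HIT, frames=[7,5,4,6] (faults so far: 5)
  step 10: ref 2 -> FAULT, evict 4, frames=[7,5,2,6] (faults so far: 6)
  Optimal total faults: 6

Answer: 7 7 6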